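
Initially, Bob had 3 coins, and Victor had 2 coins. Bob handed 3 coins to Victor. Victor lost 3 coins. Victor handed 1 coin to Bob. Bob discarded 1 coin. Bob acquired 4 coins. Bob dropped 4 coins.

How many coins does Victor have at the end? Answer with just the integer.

Answer: 1

Derivation:
Tracking counts step by step:
Start: Bob=3, Victor=2
Event 1 (Bob -> Victor, 3): Bob: 3 -> 0, Victor: 2 -> 5. State: Bob=0, Victor=5
Event 2 (Victor -3): Victor: 5 -> 2. State: Bob=0, Victor=2
Event 3 (Victor -> Bob, 1): Victor: 2 -> 1, Bob: 0 -> 1. State: Bob=1, Victor=1
Event 4 (Bob -1): Bob: 1 -> 0. State: Bob=0, Victor=1
Event 5 (Bob +4): Bob: 0 -> 4. State: Bob=4, Victor=1
Event 6 (Bob -4): Bob: 4 -> 0. State: Bob=0, Victor=1

Victor's final count: 1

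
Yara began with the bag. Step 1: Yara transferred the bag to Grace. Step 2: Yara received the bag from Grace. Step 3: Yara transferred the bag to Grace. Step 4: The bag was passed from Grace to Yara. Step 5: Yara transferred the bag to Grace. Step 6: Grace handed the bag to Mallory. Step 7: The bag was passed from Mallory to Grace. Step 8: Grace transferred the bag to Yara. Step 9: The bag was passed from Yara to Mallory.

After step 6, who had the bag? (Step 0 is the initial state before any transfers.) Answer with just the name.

Tracking the bag holder through step 6:
After step 0 (start): Yara
After step 1: Grace
After step 2: Yara
After step 3: Grace
After step 4: Yara
After step 5: Grace
After step 6: Mallory

At step 6, the holder is Mallory.

Answer: Mallory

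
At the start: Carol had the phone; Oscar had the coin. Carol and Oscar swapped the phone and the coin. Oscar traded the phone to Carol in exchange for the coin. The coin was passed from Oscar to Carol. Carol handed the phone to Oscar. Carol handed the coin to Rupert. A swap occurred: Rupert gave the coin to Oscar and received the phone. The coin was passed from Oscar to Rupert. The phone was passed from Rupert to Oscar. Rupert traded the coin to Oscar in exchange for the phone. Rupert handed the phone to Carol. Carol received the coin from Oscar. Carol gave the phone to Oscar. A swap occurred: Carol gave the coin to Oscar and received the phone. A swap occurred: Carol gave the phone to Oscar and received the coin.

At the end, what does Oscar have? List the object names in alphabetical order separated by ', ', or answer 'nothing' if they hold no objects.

Answer: phone

Derivation:
Tracking all object holders:
Start: phone:Carol, coin:Oscar
Event 1 (swap phone<->coin: now phone:Oscar, coin:Carol). State: phone:Oscar, coin:Carol
Event 2 (swap phone<->coin: now phone:Carol, coin:Oscar). State: phone:Carol, coin:Oscar
Event 3 (give coin: Oscar -> Carol). State: phone:Carol, coin:Carol
Event 4 (give phone: Carol -> Oscar). State: phone:Oscar, coin:Carol
Event 5 (give coin: Carol -> Rupert). State: phone:Oscar, coin:Rupert
Event 6 (swap coin<->phone: now coin:Oscar, phone:Rupert). State: phone:Rupert, coin:Oscar
Event 7 (give coin: Oscar -> Rupert). State: phone:Rupert, coin:Rupert
Event 8 (give phone: Rupert -> Oscar). State: phone:Oscar, coin:Rupert
Event 9 (swap coin<->phone: now coin:Oscar, phone:Rupert). State: phone:Rupert, coin:Oscar
Event 10 (give phone: Rupert -> Carol). State: phone:Carol, coin:Oscar
Event 11 (give coin: Oscar -> Carol). State: phone:Carol, coin:Carol
Event 12 (give phone: Carol -> Oscar). State: phone:Oscar, coin:Carol
Event 13 (swap coin<->phone: now coin:Oscar, phone:Carol). State: phone:Carol, coin:Oscar
Event 14 (swap phone<->coin: now phone:Oscar, coin:Carol). State: phone:Oscar, coin:Carol

Final state: phone:Oscar, coin:Carol
Oscar holds: phone.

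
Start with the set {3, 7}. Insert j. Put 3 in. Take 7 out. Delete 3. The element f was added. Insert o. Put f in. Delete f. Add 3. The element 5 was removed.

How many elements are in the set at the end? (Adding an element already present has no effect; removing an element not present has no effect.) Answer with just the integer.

Answer: 3

Derivation:
Tracking the set through each operation:
Start: {3, 7}
Event 1 (add j): added. Set: {3, 7, j}
Event 2 (add 3): already present, no change. Set: {3, 7, j}
Event 3 (remove 7): removed. Set: {3, j}
Event 4 (remove 3): removed. Set: {j}
Event 5 (add f): added. Set: {f, j}
Event 6 (add o): added. Set: {f, j, o}
Event 7 (add f): already present, no change. Set: {f, j, o}
Event 8 (remove f): removed. Set: {j, o}
Event 9 (add 3): added. Set: {3, j, o}
Event 10 (remove 5): not present, no change. Set: {3, j, o}

Final set: {3, j, o} (size 3)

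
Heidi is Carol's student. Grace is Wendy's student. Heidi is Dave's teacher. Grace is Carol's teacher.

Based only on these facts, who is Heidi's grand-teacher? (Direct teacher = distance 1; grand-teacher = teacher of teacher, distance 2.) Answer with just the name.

Answer: Grace

Derivation:
Reconstructing the teacher chain from the given facts:
  Wendy -> Grace -> Carol -> Heidi -> Dave
(each arrow means 'teacher of the next')
Positions in the chain (0 = top):
  position of Wendy: 0
  position of Grace: 1
  position of Carol: 2
  position of Heidi: 3
  position of Dave: 4

Heidi is at position 3; the grand-teacher is 2 steps up the chain, i.e. position 1: Grace.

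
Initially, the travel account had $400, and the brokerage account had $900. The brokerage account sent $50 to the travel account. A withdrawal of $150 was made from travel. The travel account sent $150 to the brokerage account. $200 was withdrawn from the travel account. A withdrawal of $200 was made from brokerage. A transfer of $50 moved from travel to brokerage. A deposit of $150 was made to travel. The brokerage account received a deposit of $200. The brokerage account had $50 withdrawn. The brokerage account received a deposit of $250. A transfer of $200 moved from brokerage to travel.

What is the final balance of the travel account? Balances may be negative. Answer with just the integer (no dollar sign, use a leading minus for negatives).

Answer: 250

Derivation:
Tracking account balances step by step:
Start: travel=400, brokerage=900
Event 1 (transfer 50 brokerage -> travel): brokerage: 900 - 50 = 850, travel: 400 + 50 = 450. Balances: travel=450, brokerage=850
Event 2 (withdraw 150 from travel): travel: 450 - 150 = 300. Balances: travel=300, brokerage=850
Event 3 (transfer 150 travel -> brokerage): travel: 300 - 150 = 150, brokerage: 850 + 150 = 1000. Balances: travel=150, brokerage=1000
Event 4 (withdraw 200 from travel): travel: 150 - 200 = -50. Balances: travel=-50, brokerage=1000
Event 5 (withdraw 200 from brokerage): brokerage: 1000 - 200 = 800. Balances: travel=-50, brokerage=800
Event 6 (transfer 50 travel -> brokerage): travel: -50 - 50 = -100, brokerage: 800 + 50 = 850. Balances: travel=-100, brokerage=850
Event 7 (deposit 150 to travel): travel: -100 + 150 = 50. Balances: travel=50, brokerage=850
Event 8 (deposit 200 to brokerage): brokerage: 850 + 200 = 1050. Balances: travel=50, brokerage=1050
Event 9 (withdraw 50 from brokerage): brokerage: 1050 - 50 = 1000. Balances: travel=50, brokerage=1000
Event 10 (deposit 250 to brokerage): brokerage: 1000 + 250 = 1250. Balances: travel=50, brokerage=1250
Event 11 (transfer 200 brokerage -> travel): brokerage: 1250 - 200 = 1050, travel: 50 + 200 = 250. Balances: travel=250, brokerage=1050

Final balance of travel: 250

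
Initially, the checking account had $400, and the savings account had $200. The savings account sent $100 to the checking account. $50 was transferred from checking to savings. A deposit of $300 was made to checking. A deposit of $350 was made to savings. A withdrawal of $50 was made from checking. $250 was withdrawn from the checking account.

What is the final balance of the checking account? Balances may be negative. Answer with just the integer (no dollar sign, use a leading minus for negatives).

Tracking account balances step by step:
Start: checking=400, savings=200
Event 1 (transfer 100 savings -> checking): savings: 200 - 100 = 100, checking: 400 + 100 = 500. Balances: checking=500, savings=100
Event 2 (transfer 50 checking -> savings): checking: 500 - 50 = 450, savings: 100 + 50 = 150. Balances: checking=450, savings=150
Event 3 (deposit 300 to checking): checking: 450 + 300 = 750. Balances: checking=750, savings=150
Event 4 (deposit 350 to savings): savings: 150 + 350 = 500. Balances: checking=750, savings=500
Event 5 (withdraw 50 from checking): checking: 750 - 50 = 700. Balances: checking=700, savings=500
Event 6 (withdraw 250 from checking): checking: 700 - 250 = 450. Balances: checking=450, savings=500

Final balance of checking: 450

Answer: 450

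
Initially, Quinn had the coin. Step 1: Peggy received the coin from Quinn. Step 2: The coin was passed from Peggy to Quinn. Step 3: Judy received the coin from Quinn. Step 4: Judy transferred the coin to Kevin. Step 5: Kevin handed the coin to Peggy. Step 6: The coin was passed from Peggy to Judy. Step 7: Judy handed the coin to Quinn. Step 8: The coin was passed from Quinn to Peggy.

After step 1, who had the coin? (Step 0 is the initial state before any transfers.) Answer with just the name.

Answer: Peggy

Derivation:
Tracking the coin holder through step 1:
After step 0 (start): Quinn
After step 1: Peggy

At step 1, the holder is Peggy.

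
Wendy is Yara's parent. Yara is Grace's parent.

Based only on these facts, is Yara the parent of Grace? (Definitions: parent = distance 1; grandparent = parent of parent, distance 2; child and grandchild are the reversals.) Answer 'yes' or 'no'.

Reconstructing the parent chain from the given facts:
  Wendy -> Yara -> Grace
(each arrow means 'parent of the next')
Positions in the chain (0 = top):
  position of Wendy: 0
  position of Yara: 1
  position of Grace: 2

Yara is at position 1, Grace is at position 2; signed distance (j - i) = 1.
'parent' requires j - i = 1. Actual distance is 1, so the relation HOLDS.

Answer: yes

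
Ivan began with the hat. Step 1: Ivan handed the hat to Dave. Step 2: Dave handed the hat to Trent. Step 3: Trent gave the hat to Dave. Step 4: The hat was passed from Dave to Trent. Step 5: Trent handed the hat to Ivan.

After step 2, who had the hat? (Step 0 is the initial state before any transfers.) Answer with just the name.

Answer: Trent

Derivation:
Tracking the hat holder through step 2:
After step 0 (start): Ivan
After step 1: Dave
After step 2: Trent

At step 2, the holder is Trent.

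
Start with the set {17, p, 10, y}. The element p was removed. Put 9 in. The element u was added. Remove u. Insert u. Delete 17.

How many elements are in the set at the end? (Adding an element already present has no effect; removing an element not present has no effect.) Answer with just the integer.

Tracking the set through each operation:
Start: {10, 17, p, y}
Event 1 (remove p): removed. Set: {10, 17, y}
Event 2 (add 9): added. Set: {10, 17, 9, y}
Event 3 (add u): added. Set: {10, 17, 9, u, y}
Event 4 (remove u): removed. Set: {10, 17, 9, y}
Event 5 (add u): added. Set: {10, 17, 9, u, y}
Event 6 (remove 17): removed. Set: {10, 9, u, y}

Final set: {10, 9, u, y} (size 4)

Answer: 4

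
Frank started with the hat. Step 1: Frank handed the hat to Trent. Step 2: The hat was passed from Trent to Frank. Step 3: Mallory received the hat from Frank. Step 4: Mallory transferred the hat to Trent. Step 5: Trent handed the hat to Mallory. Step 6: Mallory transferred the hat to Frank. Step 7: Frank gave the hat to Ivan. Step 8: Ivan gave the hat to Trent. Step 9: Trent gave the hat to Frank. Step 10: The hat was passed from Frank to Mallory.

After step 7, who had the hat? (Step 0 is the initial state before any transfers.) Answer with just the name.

Answer: Ivan

Derivation:
Tracking the hat holder through step 7:
After step 0 (start): Frank
After step 1: Trent
After step 2: Frank
After step 3: Mallory
After step 4: Trent
After step 5: Mallory
After step 6: Frank
After step 7: Ivan

At step 7, the holder is Ivan.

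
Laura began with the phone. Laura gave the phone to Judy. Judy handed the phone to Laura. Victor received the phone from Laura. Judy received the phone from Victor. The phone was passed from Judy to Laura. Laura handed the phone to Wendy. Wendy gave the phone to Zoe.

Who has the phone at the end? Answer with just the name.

Answer: Zoe

Derivation:
Tracking the phone through each event:
Start: Laura has the phone.
After event 1: Judy has the phone.
After event 2: Laura has the phone.
After event 3: Victor has the phone.
After event 4: Judy has the phone.
After event 5: Laura has the phone.
After event 6: Wendy has the phone.
After event 7: Zoe has the phone.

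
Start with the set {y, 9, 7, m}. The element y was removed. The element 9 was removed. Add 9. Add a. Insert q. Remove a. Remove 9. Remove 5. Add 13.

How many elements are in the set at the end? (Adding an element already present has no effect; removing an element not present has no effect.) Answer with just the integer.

Answer: 4

Derivation:
Tracking the set through each operation:
Start: {7, 9, m, y}
Event 1 (remove y): removed. Set: {7, 9, m}
Event 2 (remove 9): removed. Set: {7, m}
Event 3 (add 9): added. Set: {7, 9, m}
Event 4 (add a): added. Set: {7, 9, a, m}
Event 5 (add q): added. Set: {7, 9, a, m, q}
Event 6 (remove a): removed. Set: {7, 9, m, q}
Event 7 (remove 9): removed. Set: {7, m, q}
Event 8 (remove 5): not present, no change. Set: {7, m, q}
Event 9 (add 13): added. Set: {13, 7, m, q}

Final set: {13, 7, m, q} (size 4)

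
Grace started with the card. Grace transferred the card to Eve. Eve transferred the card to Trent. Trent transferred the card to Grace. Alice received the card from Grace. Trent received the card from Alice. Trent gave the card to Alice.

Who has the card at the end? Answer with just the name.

Tracking the card through each event:
Start: Grace has the card.
After event 1: Eve has the card.
After event 2: Trent has the card.
After event 3: Grace has the card.
After event 4: Alice has the card.
After event 5: Trent has the card.
After event 6: Alice has the card.

Answer: Alice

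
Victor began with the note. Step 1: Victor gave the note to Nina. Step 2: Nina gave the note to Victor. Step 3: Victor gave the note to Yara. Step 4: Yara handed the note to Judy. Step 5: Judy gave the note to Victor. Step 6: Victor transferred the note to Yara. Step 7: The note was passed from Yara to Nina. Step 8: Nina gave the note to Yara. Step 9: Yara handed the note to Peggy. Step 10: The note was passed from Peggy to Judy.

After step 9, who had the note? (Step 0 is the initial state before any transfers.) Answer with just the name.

Answer: Peggy

Derivation:
Tracking the note holder through step 9:
After step 0 (start): Victor
After step 1: Nina
After step 2: Victor
After step 3: Yara
After step 4: Judy
After step 5: Victor
After step 6: Yara
After step 7: Nina
After step 8: Yara
After step 9: Peggy

At step 9, the holder is Peggy.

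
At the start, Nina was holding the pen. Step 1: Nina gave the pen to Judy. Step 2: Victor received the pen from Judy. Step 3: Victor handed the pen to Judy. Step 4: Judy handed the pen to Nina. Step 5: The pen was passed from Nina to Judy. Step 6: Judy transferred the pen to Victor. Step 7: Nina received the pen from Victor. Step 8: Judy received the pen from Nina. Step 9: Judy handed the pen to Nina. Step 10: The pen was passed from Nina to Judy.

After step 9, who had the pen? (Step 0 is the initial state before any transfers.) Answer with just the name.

Tracking the pen holder through step 9:
After step 0 (start): Nina
After step 1: Judy
After step 2: Victor
After step 3: Judy
After step 4: Nina
After step 5: Judy
After step 6: Victor
After step 7: Nina
After step 8: Judy
After step 9: Nina

At step 9, the holder is Nina.

Answer: Nina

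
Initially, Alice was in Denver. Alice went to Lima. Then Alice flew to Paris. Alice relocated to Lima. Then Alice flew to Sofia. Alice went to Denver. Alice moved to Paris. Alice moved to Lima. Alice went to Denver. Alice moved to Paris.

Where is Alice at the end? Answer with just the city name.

Tracking Alice's location:
Start: Alice is in Denver.
After move 1: Denver -> Lima. Alice is in Lima.
After move 2: Lima -> Paris. Alice is in Paris.
After move 3: Paris -> Lima. Alice is in Lima.
After move 4: Lima -> Sofia. Alice is in Sofia.
After move 5: Sofia -> Denver. Alice is in Denver.
After move 6: Denver -> Paris. Alice is in Paris.
After move 7: Paris -> Lima. Alice is in Lima.
After move 8: Lima -> Denver. Alice is in Denver.
After move 9: Denver -> Paris. Alice is in Paris.

Answer: Paris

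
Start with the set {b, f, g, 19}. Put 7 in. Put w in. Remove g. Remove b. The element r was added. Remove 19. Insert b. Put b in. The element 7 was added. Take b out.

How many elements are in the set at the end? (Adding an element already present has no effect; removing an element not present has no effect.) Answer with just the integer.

Answer: 4

Derivation:
Tracking the set through each operation:
Start: {19, b, f, g}
Event 1 (add 7): added. Set: {19, 7, b, f, g}
Event 2 (add w): added. Set: {19, 7, b, f, g, w}
Event 3 (remove g): removed. Set: {19, 7, b, f, w}
Event 4 (remove b): removed. Set: {19, 7, f, w}
Event 5 (add r): added. Set: {19, 7, f, r, w}
Event 6 (remove 19): removed. Set: {7, f, r, w}
Event 7 (add b): added. Set: {7, b, f, r, w}
Event 8 (add b): already present, no change. Set: {7, b, f, r, w}
Event 9 (add 7): already present, no change. Set: {7, b, f, r, w}
Event 10 (remove b): removed. Set: {7, f, r, w}

Final set: {7, f, r, w} (size 4)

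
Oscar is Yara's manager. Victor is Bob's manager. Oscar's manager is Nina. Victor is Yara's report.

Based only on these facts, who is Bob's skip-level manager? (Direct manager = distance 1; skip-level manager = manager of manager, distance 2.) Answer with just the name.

Reconstructing the manager chain from the given facts:
  Nina -> Oscar -> Yara -> Victor -> Bob
(each arrow means 'manager of the next')
Positions in the chain (0 = top):
  position of Nina: 0
  position of Oscar: 1
  position of Yara: 2
  position of Victor: 3
  position of Bob: 4

Bob is at position 4; the skip-level manager is 2 steps up the chain, i.e. position 2: Yara.

Answer: Yara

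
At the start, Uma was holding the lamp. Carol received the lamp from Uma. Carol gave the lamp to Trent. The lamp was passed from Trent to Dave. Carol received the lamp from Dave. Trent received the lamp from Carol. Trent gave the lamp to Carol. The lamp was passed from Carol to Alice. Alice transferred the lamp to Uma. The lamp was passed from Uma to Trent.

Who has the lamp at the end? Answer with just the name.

Answer: Trent

Derivation:
Tracking the lamp through each event:
Start: Uma has the lamp.
After event 1: Carol has the lamp.
After event 2: Trent has the lamp.
After event 3: Dave has the lamp.
After event 4: Carol has the lamp.
After event 5: Trent has the lamp.
After event 6: Carol has the lamp.
After event 7: Alice has the lamp.
After event 8: Uma has the lamp.
After event 9: Trent has the lamp.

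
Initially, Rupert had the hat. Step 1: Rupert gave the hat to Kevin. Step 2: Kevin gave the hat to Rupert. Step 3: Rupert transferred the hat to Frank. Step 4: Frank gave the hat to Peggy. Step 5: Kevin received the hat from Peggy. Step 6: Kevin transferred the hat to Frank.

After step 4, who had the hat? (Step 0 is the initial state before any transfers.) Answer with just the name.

Tracking the hat holder through step 4:
After step 0 (start): Rupert
After step 1: Kevin
After step 2: Rupert
After step 3: Frank
After step 4: Peggy

At step 4, the holder is Peggy.

Answer: Peggy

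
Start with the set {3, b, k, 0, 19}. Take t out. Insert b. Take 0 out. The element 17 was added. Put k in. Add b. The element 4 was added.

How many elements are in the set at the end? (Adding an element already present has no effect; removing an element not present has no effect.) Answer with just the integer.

Answer: 6

Derivation:
Tracking the set through each operation:
Start: {0, 19, 3, b, k}
Event 1 (remove t): not present, no change. Set: {0, 19, 3, b, k}
Event 2 (add b): already present, no change. Set: {0, 19, 3, b, k}
Event 3 (remove 0): removed. Set: {19, 3, b, k}
Event 4 (add 17): added. Set: {17, 19, 3, b, k}
Event 5 (add k): already present, no change. Set: {17, 19, 3, b, k}
Event 6 (add b): already present, no change. Set: {17, 19, 3, b, k}
Event 7 (add 4): added. Set: {17, 19, 3, 4, b, k}

Final set: {17, 19, 3, 4, b, k} (size 6)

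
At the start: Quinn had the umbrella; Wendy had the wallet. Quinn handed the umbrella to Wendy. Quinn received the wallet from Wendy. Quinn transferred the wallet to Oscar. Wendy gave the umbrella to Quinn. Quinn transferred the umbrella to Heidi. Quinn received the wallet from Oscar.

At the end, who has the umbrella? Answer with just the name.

Answer: Heidi

Derivation:
Tracking all object holders:
Start: umbrella:Quinn, wallet:Wendy
Event 1 (give umbrella: Quinn -> Wendy). State: umbrella:Wendy, wallet:Wendy
Event 2 (give wallet: Wendy -> Quinn). State: umbrella:Wendy, wallet:Quinn
Event 3 (give wallet: Quinn -> Oscar). State: umbrella:Wendy, wallet:Oscar
Event 4 (give umbrella: Wendy -> Quinn). State: umbrella:Quinn, wallet:Oscar
Event 5 (give umbrella: Quinn -> Heidi). State: umbrella:Heidi, wallet:Oscar
Event 6 (give wallet: Oscar -> Quinn). State: umbrella:Heidi, wallet:Quinn

Final state: umbrella:Heidi, wallet:Quinn
The umbrella is held by Heidi.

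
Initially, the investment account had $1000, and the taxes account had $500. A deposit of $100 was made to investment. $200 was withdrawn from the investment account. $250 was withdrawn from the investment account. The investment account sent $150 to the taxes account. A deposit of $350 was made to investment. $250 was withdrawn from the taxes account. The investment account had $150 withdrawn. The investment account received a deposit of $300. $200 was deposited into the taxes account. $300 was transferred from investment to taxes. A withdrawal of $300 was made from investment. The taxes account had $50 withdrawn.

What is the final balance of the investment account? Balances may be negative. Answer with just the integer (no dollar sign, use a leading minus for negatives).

Answer: 400

Derivation:
Tracking account balances step by step:
Start: investment=1000, taxes=500
Event 1 (deposit 100 to investment): investment: 1000 + 100 = 1100. Balances: investment=1100, taxes=500
Event 2 (withdraw 200 from investment): investment: 1100 - 200 = 900. Balances: investment=900, taxes=500
Event 3 (withdraw 250 from investment): investment: 900 - 250 = 650. Balances: investment=650, taxes=500
Event 4 (transfer 150 investment -> taxes): investment: 650 - 150 = 500, taxes: 500 + 150 = 650. Balances: investment=500, taxes=650
Event 5 (deposit 350 to investment): investment: 500 + 350 = 850. Balances: investment=850, taxes=650
Event 6 (withdraw 250 from taxes): taxes: 650 - 250 = 400. Balances: investment=850, taxes=400
Event 7 (withdraw 150 from investment): investment: 850 - 150 = 700. Balances: investment=700, taxes=400
Event 8 (deposit 300 to investment): investment: 700 + 300 = 1000. Balances: investment=1000, taxes=400
Event 9 (deposit 200 to taxes): taxes: 400 + 200 = 600. Balances: investment=1000, taxes=600
Event 10 (transfer 300 investment -> taxes): investment: 1000 - 300 = 700, taxes: 600 + 300 = 900. Balances: investment=700, taxes=900
Event 11 (withdraw 300 from investment): investment: 700 - 300 = 400. Balances: investment=400, taxes=900
Event 12 (withdraw 50 from taxes): taxes: 900 - 50 = 850. Balances: investment=400, taxes=850

Final balance of investment: 400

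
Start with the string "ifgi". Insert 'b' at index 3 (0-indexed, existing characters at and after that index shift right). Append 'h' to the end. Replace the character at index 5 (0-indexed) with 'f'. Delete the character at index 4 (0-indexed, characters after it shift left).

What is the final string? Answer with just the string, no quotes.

Answer: ifgbf

Derivation:
Applying each edit step by step:
Start: "ifgi"
Op 1 (insert 'b' at idx 3): "ifgi" -> "ifgbi"
Op 2 (append 'h'): "ifgbi" -> "ifgbih"
Op 3 (replace idx 5: 'h' -> 'f'): "ifgbih" -> "ifgbif"
Op 4 (delete idx 4 = 'i'): "ifgbif" -> "ifgbf"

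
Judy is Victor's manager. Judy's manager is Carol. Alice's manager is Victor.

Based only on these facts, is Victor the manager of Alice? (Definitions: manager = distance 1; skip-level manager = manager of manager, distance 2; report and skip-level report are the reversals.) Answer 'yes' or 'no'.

Reconstructing the manager chain from the given facts:
  Carol -> Judy -> Victor -> Alice
(each arrow means 'manager of the next')
Positions in the chain (0 = top):
  position of Carol: 0
  position of Judy: 1
  position of Victor: 2
  position of Alice: 3

Victor is at position 2, Alice is at position 3; signed distance (j - i) = 1.
'manager' requires j - i = 1. Actual distance is 1, so the relation HOLDS.

Answer: yes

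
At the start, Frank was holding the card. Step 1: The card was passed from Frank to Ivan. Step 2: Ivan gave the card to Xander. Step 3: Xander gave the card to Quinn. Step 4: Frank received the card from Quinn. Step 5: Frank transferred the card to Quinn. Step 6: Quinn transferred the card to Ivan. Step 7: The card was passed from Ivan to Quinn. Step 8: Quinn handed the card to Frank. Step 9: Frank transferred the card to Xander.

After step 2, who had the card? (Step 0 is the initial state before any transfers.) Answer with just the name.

Answer: Xander

Derivation:
Tracking the card holder through step 2:
After step 0 (start): Frank
After step 1: Ivan
After step 2: Xander

At step 2, the holder is Xander.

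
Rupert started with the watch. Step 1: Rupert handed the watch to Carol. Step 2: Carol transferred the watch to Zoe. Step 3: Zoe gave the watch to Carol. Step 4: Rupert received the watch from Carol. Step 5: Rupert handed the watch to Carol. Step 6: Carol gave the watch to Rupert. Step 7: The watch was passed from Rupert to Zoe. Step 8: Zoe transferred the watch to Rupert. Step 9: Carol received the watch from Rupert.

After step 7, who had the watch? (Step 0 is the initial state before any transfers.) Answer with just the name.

Tracking the watch holder through step 7:
After step 0 (start): Rupert
After step 1: Carol
After step 2: Zoe
After step 3: Carol
After step 4: Rupert
After step 5: Carol
After step 6: Rupert
After step 7: Zoe

At step 7, the holder is Zoe.

Answer: Zoe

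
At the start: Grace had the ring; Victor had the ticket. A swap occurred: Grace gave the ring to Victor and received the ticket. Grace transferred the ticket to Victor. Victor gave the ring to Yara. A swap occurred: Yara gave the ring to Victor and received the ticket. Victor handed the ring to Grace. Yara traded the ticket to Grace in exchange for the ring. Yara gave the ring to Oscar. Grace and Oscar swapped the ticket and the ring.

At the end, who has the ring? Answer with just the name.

Answer: Grace

Derivation:
Tracking all object holders:
Start: ring:Grace, ticket:Victor
Event 1 (swap ring<->ticket: now ring:Victor, ticket:Grace). State: ring:Victor, ticket:Grace
Event 2 (give ticket: Grace -> Victor). State: ring:Victor, ticket:Victor
Event 3 (give ring: Victor -> Yara). State: ring:Yara, ticket:Victor
Event 4 (swap ring<->ticket: now ring:Victor, ticket:Yara). State: ring:Victor, ticket:Yara
Event 5 (give ring: Victor -> Grace). State: ring:Grace, ticket:Yara
Event 6 (swap ticket<->ring: now ticket:Grace, ring:Yara). State: ring:Yara, ticket:Grace
Event 7 (give ring: Yara -> Oscar). State: ring:Oscar, ticket:Grace
Event 8 (swap ticket<->ring: now ticket:Oscar, ring:Grace). State: ring:Grace, ticket:Oscar

Final state: ring:Grace, ticket:Oscar
The ring is held by Grace.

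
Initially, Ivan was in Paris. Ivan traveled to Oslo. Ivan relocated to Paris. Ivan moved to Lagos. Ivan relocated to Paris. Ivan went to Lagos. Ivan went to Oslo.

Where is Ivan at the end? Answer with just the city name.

Answer: Oslo

Derivation:
Tracking Ivan's location:
Start: Ivan is in Paris.
After move 1: Paris -> Oslo. Ivan is in Oslo.
After move 2: Oslo -> Paris. Ivan is in Paris.
After move 3: Paris -> Lagos. Ivan is in Lagos.
After move 4: Lagos -> Paris. Ivan is in Paris.
After move 5: Paris -> Lagos. Ivan is in Lagos.
After move 6: Lagos -> Oslo. Ivan is in Oslo.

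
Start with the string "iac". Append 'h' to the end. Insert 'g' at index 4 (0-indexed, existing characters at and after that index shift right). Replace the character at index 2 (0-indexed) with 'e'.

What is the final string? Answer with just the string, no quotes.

Applying each edit step by step:
Start: "iac"
Op 1 (append 'h'): "iac" -> "iach"
Op 2 (insert 'g' at idx 4): "iach" -> "iachg"
Op 3 (replace idx 2: 'c' -> 'e'): "iachg" -> "iaehg"

Answer: iaehg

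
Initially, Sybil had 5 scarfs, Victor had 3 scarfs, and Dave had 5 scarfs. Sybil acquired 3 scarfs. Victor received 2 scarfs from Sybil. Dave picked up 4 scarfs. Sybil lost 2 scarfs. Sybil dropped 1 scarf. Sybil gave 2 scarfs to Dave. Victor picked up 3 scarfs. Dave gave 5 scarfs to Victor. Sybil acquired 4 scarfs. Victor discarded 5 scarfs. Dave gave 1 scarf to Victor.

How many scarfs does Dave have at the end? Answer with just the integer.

Answer: 5

Derivation:
Tracking counts step by step:
Start: Sybil=5, Victor=3, Dave=5
Event 1 (Sybil +3): Sybil: 5 -> 8. State: Sybil=8, Victor=3, Dave=5
Event 2 (Sybil -> Victor, 2): Sybil: 8 -> 6, Victor: 3 -> 5. State: Sybil=6, Victor=5, Dave=5
Event 3 (Dave +4): Dave: 5 -> 9. State: Sybil=6, Victor=5, Dave=9
Event 4 (Sybil -2): Sybil: 6 -> 4. State: Sybil=4, Victor=5, Dave=9
Event 5 (Sybil -1): Sybil: 4 -> 3. State: Sybil=3, Victor=5, Dave=9
Event 6 (Sybil -> Dave, 2): Sybil: 3 -> 1, Dave: 9 -> 11. State: Sybil=1, Victor=5, Dave=11
Event 7 (Victor +3): Victor: 5 -> 8. State: Sybil=1, Victor=8, Dave=11
Event 8 (Dave -> Victor, 5): Dave: 11 -> 6, Victor: 8 -> 13. State: Sybil=1, Victor=13, Dave=6
Event 9 (Sybil +4): Sybil: 1 -> 5. State: Sybil=5, Victor=13, Dave=6
Event 10 (Victor -5): Victor: 13 -> 8. State: Sybil=5, Victor=8, Dave=6
Event 11 (Dave -> Victor, 1): Dave: 6 -> 5, Victor: 8 -> 9. State: Sybil=5, Victor=9, Dave=5

Dave's final count: 5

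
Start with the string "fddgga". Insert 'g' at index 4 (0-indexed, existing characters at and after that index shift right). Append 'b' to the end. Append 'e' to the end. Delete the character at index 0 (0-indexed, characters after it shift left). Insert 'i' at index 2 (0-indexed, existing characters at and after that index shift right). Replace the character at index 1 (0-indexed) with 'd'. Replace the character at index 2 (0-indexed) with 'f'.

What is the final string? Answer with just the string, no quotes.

Answer: ddfgggabe

Derivation:
Applying each edit step by step:
Start: "fddgga"
Op 1 (insert 'g' at idx 4): "fddgga" -> "fddggga"
Op 2 (append 'b'): "fddggga" -> "fddgggab"
Op 3 (append 'e'): "fddgggab" -> "fddgggabe"
Op 4 (delete idx 0 = 'f'): "fddgggabe" -> "ddgggabe"
Op 5 (insert 'i' at idx 2): "ddgggabe" -> "ddigggabe"
Op 6 (replace idx 1: 'd' -> 'd'): "ddigggabe" -> "ddigggabe"
Op 7 (replace idx 2: 'i' -> 'f'): "ddigggabe" -> "ddfgggabe"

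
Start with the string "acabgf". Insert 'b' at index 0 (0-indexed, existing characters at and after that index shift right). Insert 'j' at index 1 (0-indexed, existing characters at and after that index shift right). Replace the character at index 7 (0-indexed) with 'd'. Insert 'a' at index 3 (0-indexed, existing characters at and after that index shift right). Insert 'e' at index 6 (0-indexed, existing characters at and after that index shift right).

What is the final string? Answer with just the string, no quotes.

Answer: bjaacaebgd

Derivation:
Applying each edit step by step:
Start: "acabgf"
Op 1 (insert 'b' at idx 0): "acabgf" -> "bacabgf"
Op 2 (insert 'j' at idx 1): "bacabgf" -> "bjacabgf"
Op 3 (replace idx 7: 'f' -> 'd'): "bjacabgf" -> "bjacabgd"
Op 4 (insert 'a' at idx 3): "bjacabgd" -> "bjaacabgd"
Op 5 (insert 'e' at idx 6): "bjaacabgd" -> "bjaacaebgd"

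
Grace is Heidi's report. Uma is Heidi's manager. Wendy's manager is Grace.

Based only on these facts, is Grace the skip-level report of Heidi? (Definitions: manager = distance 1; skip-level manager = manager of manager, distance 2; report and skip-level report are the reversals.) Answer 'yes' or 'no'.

Answer: no

Derivation:
Reconstructing the manager chain from the given facts:
  Uma -> Heidi -> Grace -> Wendy
(each arrow means 'manager of the next')
Positions in the chain (0 = top):
  position of Uma: 0
  position of Heidi: 1
  position of Grace: 2
  position of Wendy: 3

Grace is at position 2, Heidi is at position 1; signed distance (j - i) = -1.
'skip-level report' requires j - i = -2. Actual distance is -1, so the relation does NOT hold.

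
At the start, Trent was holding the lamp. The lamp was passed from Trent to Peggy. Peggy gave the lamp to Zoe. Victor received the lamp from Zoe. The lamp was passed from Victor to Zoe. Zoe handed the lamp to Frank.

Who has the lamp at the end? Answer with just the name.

Tracking the lamp through each event:
Start: Trent has the lamp.
After event 1: Peggy has the lamp.
After event 2: Zoe has the lamp.
After event 3: Victor has the lamp.
After event 4: Zoe has the lamp.
After event 5: Frank has the lamp.

Answer: Frank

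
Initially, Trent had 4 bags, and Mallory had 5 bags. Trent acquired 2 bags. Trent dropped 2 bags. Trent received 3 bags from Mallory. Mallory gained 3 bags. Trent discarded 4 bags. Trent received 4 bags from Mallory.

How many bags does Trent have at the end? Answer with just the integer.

Answer: 7

Derivation:
Tracking counts step by step:
Start: Trent=4, Mallory=5
Event 1 (Trent +2): Trent: 4 -> 6. State: Trent=6, Mallory=5
Event 2 (Trent -2): Trent: 6 -> 4. State: Trent=4, Mallory=5
Event 3 (Mallory -> Trent, 3): Mallory: 5 -> 2, Trent: 4 -> 7. State: Trent=7, Mallory=2
Event 4 (Mallory +3): Mallory: 2 -> 5. State: Trent=7, Mallory=5
Event 5 (Trent -4): Trent: 7 -> 3. State: Trent=3, Mallory=5
Event 6 (Mallory -> Trent, 4): Mallory: 5 -> 1, Trent: 3 -> 7. State: Trent=7, Mallory=1

Trent's final count: 7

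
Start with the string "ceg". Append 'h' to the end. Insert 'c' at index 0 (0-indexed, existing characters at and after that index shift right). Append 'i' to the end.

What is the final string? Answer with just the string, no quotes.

Applying each edit step by step:
Start: "ceg"
Op 1 (append 'h'): "ceg" -> "cegh"
Op 2 (insert 'c' at idx 0): "cegh" -> "ccegh"
Op 3 (append 'i'): "ccegh" -> "cceghi"

Answer: cceghi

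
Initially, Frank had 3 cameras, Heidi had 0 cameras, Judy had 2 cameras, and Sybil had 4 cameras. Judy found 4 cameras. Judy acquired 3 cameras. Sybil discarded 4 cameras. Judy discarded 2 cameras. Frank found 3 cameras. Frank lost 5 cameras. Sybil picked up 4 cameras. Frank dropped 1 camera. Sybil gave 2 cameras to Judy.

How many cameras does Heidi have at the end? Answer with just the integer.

Answer: 0

Derivation:
Tracking counts step by step:
Start: Frank=3, Heidi=0, Judy=2, Sybil=4
Event 1 (Judy +4): Judy: 2 -> 6. State: Frank=3, Heidi=0, Judy=6, Sybil=4
Event 2 (Judy +3): Judy: 6 -> 9. State: Frank=3, Heidi=0, Judy=9, Sybil=4
Event 3 (Sybil -4): Sybil: 4 -> 0. State: Frank=3, Heidi=0, Judy=9, Sybil=0
Event 4 (Judy -2): Judy: 9 -> 7. State: Frank=3, Heidi=0, Judy=7, Sybil=0
Event 5 (Frank +3): Frank: 3 -> 6. State: Frank=6, Heidi=0, Judy=7, Sybil=0
Event 6 (Frank -5): Frank: 6 -> 1. State: Frank=1, Heidi=0, Judy=7, Sybil=0
Event 7 (Sybil +4): Sybil: 0 -> 4. State: Frank=1, Heidi=0, Judy=7, Sybil=4
Event 8 (Frank -1): Frank: 1 -> 0. State: Frank=0, Heidi=0, Judy=7, Sybil=4
Event 9 (Sybil -> Judy, 2): Sybil: 4 -> 2, Judy: 7 -> 9. State: Frank=0, Heidi=0, Judy=9, Sybil=2

Heidi's final count: 0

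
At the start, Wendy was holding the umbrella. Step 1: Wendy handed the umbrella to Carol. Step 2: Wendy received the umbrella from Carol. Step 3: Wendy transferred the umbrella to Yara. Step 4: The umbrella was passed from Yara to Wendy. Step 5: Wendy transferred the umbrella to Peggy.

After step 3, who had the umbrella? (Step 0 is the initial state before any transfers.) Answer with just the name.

Answer: Yara

Derivation:
Tracking the umbrella holder through step 3:
After step 0 (start): Wendy
After step 1: Carol
After step 2: Wendy
After step 3: Yara

At step 3, the holder is Yara.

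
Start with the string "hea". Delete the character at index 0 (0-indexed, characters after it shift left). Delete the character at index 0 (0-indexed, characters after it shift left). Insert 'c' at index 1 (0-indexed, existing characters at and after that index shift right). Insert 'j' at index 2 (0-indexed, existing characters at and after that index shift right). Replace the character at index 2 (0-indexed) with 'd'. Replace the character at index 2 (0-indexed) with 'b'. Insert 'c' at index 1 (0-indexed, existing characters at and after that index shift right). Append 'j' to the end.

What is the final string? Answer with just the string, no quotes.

Answer: accbj

Derivation:
Applying each edit step by step:
Start: "hea"
Op 1 (delete idx 0 = 'h'): "hea" -> "ea"
Op 2 (delete idx 0 = 'e'): "ea" -> "a"
Op 3 (insert 'c' at idx 1): "a" -> "ac"
Op 4 (insert 'j' at idx 2): "ac" -> "acj"
Op 5 (replace idx 2: 'j' -> 'd'): "acj" -> "acd"
Op 6 (replace idx 2: 'd' -> 'b'): "acd" -> "acb"
Op 7 (insert 'c' at idx 1): "acb" -> "accb"
Op 8 (append 'j'): "accb" -> "accbj"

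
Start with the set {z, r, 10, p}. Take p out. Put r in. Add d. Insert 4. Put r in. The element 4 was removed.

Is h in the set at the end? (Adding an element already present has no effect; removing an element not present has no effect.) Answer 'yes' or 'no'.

Tracking the set through each operation:
Start: {10, p, r, z}
Event 1 (remove p): removed. Set: {10, r, z}
Event 2 (add r): already present, no change. Set: {10, r, z}
Event 3 (add d): added. Set: {10, d, r, z}
Event 4 (add 4): added. Set: {10, 4, d, r, z}
Event 5 (add r): already present, no change. Set: {10, 4, d, r, z}
Event 6 (remove 4): removed. Set: {10, d, r, z}

Final set: {10, d, r, z} (size 4)
h is NOT in the final set.

Answer: no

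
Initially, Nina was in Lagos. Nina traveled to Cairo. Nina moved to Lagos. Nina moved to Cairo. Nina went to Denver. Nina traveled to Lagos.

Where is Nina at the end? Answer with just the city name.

Tracking Nina's location:
Start: Nina is in Lagos.
After move 1: Lagos -> Cairo. Nina is in Cairo.
After move 2: Cairo -> Lagos. Nina is in Lagos.
After move 3: Lagos -> Cairo. Nina is in Cairo.
After move 4: Cairo -> Denver. Nina is in Denver.
After move 5: Denver -> Lagos. Nina is in Lagos.

Answer: Lagos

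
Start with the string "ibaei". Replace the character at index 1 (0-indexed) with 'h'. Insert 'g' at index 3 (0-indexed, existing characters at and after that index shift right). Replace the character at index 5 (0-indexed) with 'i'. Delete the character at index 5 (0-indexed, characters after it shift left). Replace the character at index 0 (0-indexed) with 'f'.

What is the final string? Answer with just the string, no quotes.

Applying each edit step by step:
Start: "ibaei"
Op 1 (replace idx 1: 'b' -> 'h'): "ibaei" -> "ihaei"
Op 2 (insert 'g' at idx 3): "ihaei" -> "ihagei"
Op 3 (replace idx 5: 'i' -> 'i'): "ihagei" -> "ihagei"
Op 4 (delete idx 5 = 'i'): "ihagei" -> "ihage"
Op 5 (replace idx 0: 'i' -> 'f'): "ihage" -> "fhage"

Answer: fhage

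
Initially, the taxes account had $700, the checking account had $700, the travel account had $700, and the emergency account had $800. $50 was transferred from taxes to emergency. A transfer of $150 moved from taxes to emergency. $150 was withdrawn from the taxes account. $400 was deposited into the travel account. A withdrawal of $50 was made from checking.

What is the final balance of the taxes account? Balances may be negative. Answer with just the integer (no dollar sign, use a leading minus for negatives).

Answer: 350

Derivation:
Tracking account balances step by step:
Start: taxes=700, checking=700, travel=700, emergency=800
Event 1 (transfer 50 taxes -> emergency): taxes: 700 - 50 = 650, emergency: 800 + 50 = 850. Balances: taxes=650, checking=700, travel=700, emergency=850
Event 2 (transfer 150 taxes -> emergency): taxes: 650 - 150 = 500, emergency: 850 + 150 = 1000. Balances: taxes=500, checking=700, travel=700, emergency=1000
Event 3 (withdraw 150 from taxes): taxes: 500 - 150 = 350. Balances: taxes=350, checking=700, travel=700, emergency=1000
Event 4 (deposit 400 to travel): travel: 700 + 400 = 1100. Balances: taxes=350, checking=700, travel=1100, emergency=1000
Event 5 (withdraw 50 from checking): checking: 700 - 50 = 650. Balances: taxes=350, checking=650, travel=1100, emergency=1000

Final balance of taxes: 350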